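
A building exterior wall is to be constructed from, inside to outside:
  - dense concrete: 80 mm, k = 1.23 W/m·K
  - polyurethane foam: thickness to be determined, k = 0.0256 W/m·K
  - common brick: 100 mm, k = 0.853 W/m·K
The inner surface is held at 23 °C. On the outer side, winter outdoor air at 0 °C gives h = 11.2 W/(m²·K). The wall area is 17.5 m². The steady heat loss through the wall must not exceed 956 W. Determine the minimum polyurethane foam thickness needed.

Model the wall as resistances in series:
R_dense concrete = L/(kA) = 0.08/(1.23×17.5) = 0.003717 K/W
R_common brick = L/(kA) = 0.1/(0.853×17.5) = 0.006699 K/W
R_outer film = 1/(h_o·A) = 1/(11.2×17.5) = 0.005102 K/W
Sum of the known resistances R_other = 0.01552 K/W
Required total resistance R_tot = ΔT/Q_allow = 23/956 = 0.02406 K/W
R_polyurethane foam = R_tot − R_other = 0.008541 K/W
L = R·k·A = 0.008541×0.0256×17.5

L ≈ 3.83 mm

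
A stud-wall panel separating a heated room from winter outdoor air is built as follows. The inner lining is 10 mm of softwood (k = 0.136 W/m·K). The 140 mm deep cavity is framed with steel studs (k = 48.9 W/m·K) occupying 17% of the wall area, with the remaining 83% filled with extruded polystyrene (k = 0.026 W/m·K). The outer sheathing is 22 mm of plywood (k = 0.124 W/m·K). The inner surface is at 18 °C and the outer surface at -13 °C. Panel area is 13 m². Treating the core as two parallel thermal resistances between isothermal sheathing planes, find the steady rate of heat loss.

Q ≈ 1510 W

Sheathing layers in series; stud and cavity paths in parallel between them.
R_inner = 0.01/(0.136×13) = 0.005656 K/W
R_stud  = 0.14/(48.9×0.17×13) = 0.001295 K/W
R_cav   = 0.14/(0.026×0.83×13) = 0.499 K/W
1/R_core = 1/R_stud + 1/R_cav → R_core = 0.001292 K/W
R_outer = 0.022/(0.124×13) = 0.01365 K/W
R_total = 0.0206 K/W
Q = ΔT/R_total = 31/0.0206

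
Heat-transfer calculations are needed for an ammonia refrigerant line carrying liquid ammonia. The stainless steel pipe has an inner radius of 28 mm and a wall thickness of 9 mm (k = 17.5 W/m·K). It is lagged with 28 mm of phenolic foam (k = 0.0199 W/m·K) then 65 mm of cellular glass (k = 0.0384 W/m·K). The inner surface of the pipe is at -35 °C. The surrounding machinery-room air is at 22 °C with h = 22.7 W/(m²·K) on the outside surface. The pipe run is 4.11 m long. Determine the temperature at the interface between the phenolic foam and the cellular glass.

T ≈ -0.436 °C

Cylindrical conduction, so R = ln(r₂/r₁)/(2πkL) per layer, in series:
R_stainless steel pipe wall = ln(37/28)/(2π×17.5×4.11) = 6.167×10^-4 K/W
R_phenolic foam = ln(65/37)/(2π×0.0199×4.11) = 1.096 K/W
R_cellular glass = ln(130/65)/(2π×0.0384×4.11) = 0.699 K/W
R_outer film = 1/(h_o·2πr_oL) = 1/(22.7×2π×0.13×4.11) = 0.01312 K/W
R_total = 1.809 K/W
Q = ΔT/R_total = 57/1.809
Q = 31.5 W
T_interface = T_inner + Q·ΣR(inner→interface) = -35 + 31.5×1.097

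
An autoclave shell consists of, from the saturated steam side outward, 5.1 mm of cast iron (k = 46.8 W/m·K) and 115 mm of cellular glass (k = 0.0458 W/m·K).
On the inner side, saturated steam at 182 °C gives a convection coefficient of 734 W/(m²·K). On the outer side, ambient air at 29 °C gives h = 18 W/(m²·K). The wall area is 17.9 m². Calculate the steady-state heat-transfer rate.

Q ≈ 1070 W

Treating each layer as a thermal resistance in series:
R_inner film = 1/(h_i·A) = 1/(734×17.9) = 7.611×10^-5 K/W
R_cast iron = L/(kA) = 0.0051/(46.8×17.9) = 6.088×10^-6 K/W
R_cellular glass = L/(kA) = 0.115/(0.0458×17.9) = 0.1403 K/W
R_outer film = 1/(h_o·A) = 1/(18×17.9) = 0.003104 K/W
R_total = 0.1435 K/W
Q = ΔT / R_total = 153 / 0.1435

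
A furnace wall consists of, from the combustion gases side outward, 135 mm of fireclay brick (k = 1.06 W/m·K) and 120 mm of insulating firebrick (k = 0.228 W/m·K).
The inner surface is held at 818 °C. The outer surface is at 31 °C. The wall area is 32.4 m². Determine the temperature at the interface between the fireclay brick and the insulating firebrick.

T ≈ 665 °C

Series thermal resistances:
R_fireclay brick = L/(kA) = 0.135/(1.06×32.4) = 0.003931 K/W
R_insulating firebrick = L/(kA) = 0.12/(0.228×32.4) = 0.01624 K/W
R_total = 0.02018 K/W;  Q = ΔT/R_total = 787/0.02018 = 39010 W
T_interface = T_inner − Q·ΣR(inner→interface) = 818 − 39000×0.003931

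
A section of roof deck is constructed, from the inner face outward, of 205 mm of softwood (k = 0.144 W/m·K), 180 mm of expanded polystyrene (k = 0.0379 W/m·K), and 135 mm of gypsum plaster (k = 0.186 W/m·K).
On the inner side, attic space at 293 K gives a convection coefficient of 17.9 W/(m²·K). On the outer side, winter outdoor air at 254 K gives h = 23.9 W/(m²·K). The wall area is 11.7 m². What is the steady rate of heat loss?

Q ≈ 65.2 W

Series thermal resistances:
R_inner film = 1/(h_i·A) = 1/(17.9×11.7) = 0.004775 K/W
R_softwood = L/(kA) = 0.205/(0.144×11.7) = 0.1217 K/W
R_expanded polystyrene = L/(kA) = 0.18/(0.0379×11.7) = 0.4059 K/W
R_gypsum plaster = L/(kA) = 0.135/(0.186×11.7) = 0.06203 K/W
R_outer film = 1/(h_o·A) = 1/(23.9×11.7) = 0.003576 K/W
R_total = 0.598 K/W
Q = ΔT / R_total = 39 / 0.598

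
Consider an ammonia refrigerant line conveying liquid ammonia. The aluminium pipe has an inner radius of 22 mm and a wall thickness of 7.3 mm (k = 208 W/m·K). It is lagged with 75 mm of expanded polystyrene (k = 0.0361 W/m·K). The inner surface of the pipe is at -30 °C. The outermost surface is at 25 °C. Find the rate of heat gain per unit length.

q′ ≈ 9.83 W/m

Per-layer cylindrical resistances, series-summed:
R_aluminium pipe wall = ln(29.3/22)/(2π×208×1) = 2.193×10^-4 K/W
R_expanded polystyrene = ln(104.3/29.3)/(2π×0.0361×1) = 5.598 K/W
R_total = 5.598 K/W
Q = ΔT/R_total = 55/5.598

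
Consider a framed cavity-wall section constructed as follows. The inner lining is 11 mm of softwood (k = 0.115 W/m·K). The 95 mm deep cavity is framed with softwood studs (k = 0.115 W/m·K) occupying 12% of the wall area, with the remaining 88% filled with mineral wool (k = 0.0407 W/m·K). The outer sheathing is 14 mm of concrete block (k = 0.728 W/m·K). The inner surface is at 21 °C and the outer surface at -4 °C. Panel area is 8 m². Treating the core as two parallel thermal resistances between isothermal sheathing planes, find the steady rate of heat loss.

Q ≈ 98.5 W

Sheathing layers in series; stud and cavity paths in parallel between them.
R_inner = 0.011/(0.115×8) = 0.01196 K/W
R_stud  = 0.095/(0.115×0.12×8) = 0.8605 K/W
R_cav   = 0.095/(0.0407×0.88×8) = 0.3316 K/W
1/R_core = 1/R_stud + 1/R_cav → R_core = 0.2393 K/W
R_outer = 0.014/(0.728×8) = 0.002404 K/W
R_total = 0.2537 K/W
Q = ΔT/R_total = 25/0.2537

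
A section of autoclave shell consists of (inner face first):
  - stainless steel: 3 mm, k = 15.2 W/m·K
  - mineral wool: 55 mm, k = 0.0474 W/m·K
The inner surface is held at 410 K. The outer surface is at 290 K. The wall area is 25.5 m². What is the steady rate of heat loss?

Q ≈ 2640 W

Model the wall as resistances in series:
R_stainless steel = L/(kA) = 0.003/(15.2×25.5) = 7.74×10^-6 K/W
R_mineral wool = L/(kA) = 0.055/(0.0474×25.5) = 0.0455 K/W
R_total = 0.04551 K/W
Q = ΔT / R_total = 120 / 0.04551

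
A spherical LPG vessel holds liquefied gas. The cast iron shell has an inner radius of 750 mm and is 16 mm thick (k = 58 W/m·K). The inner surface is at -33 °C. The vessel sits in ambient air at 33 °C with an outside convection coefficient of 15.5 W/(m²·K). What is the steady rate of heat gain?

Each spherical layer contributes R = (1/r_i − 1/r_o)/(4πk):
R_cast iron shell = (1/0.75 − 1/0.766)/(4π×58) = 3.821×10^-5 K/W
R_outer film = 1/(h·4πr_o²) = 1/(15.5×4π×0.766²) = 0.00875 K/W
R_total = 0.008788 K/W
Q = ΔT/R_total = 66/0.008788

Q ≈ 7510 W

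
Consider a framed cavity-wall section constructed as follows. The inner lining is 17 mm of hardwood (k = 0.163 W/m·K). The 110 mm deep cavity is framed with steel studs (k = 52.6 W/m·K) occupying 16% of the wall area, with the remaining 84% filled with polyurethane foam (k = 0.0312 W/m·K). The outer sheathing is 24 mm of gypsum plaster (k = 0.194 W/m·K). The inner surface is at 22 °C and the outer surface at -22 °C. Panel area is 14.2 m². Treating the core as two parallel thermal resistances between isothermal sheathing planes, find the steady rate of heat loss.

Sheathing layers in series; stud and cavity paths in parallel between them.
R_inner = 0.017/(0.163×14.2) = 0.007345 K/W
R_stud  = 0.11/(52.6×0.16×14.2) = 9.204×10^-4 K/W
R_cav   = 0.11/(0.0312×0.84×14.2) = 0.2956 K/W
1/R_core = 1/R_stud + 1/R_cav → R_core = 9.176×10^-4 K/W
R_outer = 0.024/(0.194×14.2) = 0.008712 K/W
R_total = 0.01697 K/W
Q = ΔT/R_total = 44/0.01697

Q ≈ 2590 W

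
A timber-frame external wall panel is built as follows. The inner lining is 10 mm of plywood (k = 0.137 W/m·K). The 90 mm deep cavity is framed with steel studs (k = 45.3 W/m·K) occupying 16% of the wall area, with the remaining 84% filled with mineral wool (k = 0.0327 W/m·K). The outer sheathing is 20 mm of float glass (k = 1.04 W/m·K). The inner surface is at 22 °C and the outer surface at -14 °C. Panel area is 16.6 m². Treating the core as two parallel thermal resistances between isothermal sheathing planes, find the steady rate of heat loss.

Q ≈ 5710 W

Sheathing layers in series; stud and cavity paths in parallel between them.
R_inner = 0.01/(0.137×16.6) = 0.004397 K/W
R_stud  = 0.09/(45.3×0.16×16.6) = 7.48×10^-4 K/W
R_cav   = 0.09/(0.0327×0.84×16.6) = 0.1974 K/W
1/R_core = 1/R_stud + 1/R_cav → R_core = 7.452×10^-4 K/W
R_outer = 0.02/(1.04×16.6) = 0.001158 K/W
R_total = 0.006301 K/W
Q = ΔT/R_total = 36/0.006301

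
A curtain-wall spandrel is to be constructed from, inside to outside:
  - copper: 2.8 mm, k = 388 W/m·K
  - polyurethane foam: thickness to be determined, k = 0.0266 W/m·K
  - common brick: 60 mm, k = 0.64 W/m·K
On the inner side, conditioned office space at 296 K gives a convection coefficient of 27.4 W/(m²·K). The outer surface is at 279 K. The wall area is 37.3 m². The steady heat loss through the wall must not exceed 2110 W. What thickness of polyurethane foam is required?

Thermal resistances in series:
R_inner film = 1/(h_i·A) = 1/(27.4×37.3) = 9.785×10^-4 K/W
R_copper = L/(kA) = 0.0028/(388×37.3) = 1.935×10^-7 K/W
R_common brick = L/(kA) = 0.06/(0.64×37.3) = 0.002513 K/W
Sum of the known resistances R_other = 0.003492 K/W
Required total resistance R_tot = ΔT/Q_allow = 17/2110 = 0.008057 K/W
R_polyurethane foam = R_tot − R_other = 0.004565 K/W
L = R·k·A = 0.004565×0.0266×37.3

L ≈ 4.53 mm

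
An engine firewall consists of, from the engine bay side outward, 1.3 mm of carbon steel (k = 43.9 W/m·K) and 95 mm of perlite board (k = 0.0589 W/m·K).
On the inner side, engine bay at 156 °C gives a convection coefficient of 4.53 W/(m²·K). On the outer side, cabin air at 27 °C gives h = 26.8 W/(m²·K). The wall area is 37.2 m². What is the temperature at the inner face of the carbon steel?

T ≈ 141 °C

Using the resistance-network approach (series):
R_inner film = 1/(h_i·A) = 1/(4.53×37.2) = 0.005934 K/W
R_carbon steel = L/(kA) = 0.0013/(43.9×37.2) = 7.96×10^-7 K/W
R_perlite board = L/(kA) = 0.095/(0.0589×37.2) = 0.04336 K/W
R_outer film = 1/(h_o·A) = 1/(26.8×37.2) = 0.001003 K/W
R_total = 0.0503 K/W;  Q = ΔT/R_total = 129/0.0503 = 2565 W
T_interface = T_inner − Q·ΣR(inner→interface) = 156 − 2560×0.005934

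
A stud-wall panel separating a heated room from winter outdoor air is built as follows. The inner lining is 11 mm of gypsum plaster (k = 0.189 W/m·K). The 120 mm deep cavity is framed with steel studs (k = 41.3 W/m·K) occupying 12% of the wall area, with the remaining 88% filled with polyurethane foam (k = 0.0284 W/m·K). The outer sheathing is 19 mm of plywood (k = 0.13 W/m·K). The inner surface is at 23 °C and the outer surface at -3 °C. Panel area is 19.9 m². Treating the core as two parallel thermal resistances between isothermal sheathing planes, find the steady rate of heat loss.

Sheathing layers in series; stud and cavity paths in parallel between them.
R_inner = 0.011/(0.189×19.9) = 0.002925 K/W
R_stud  = 0.12/(41.3×0.12×19.9) = 0.001217 K/W
R_cav   = 0.12/(0.0284×0.88×19.9) = 0.2413 K/W
1/R_core = 1/R_stud + 1/R_cav → R_core = 0.001211 K/W
R_outer = 0.019/(0.13×19.9) = 0.007344 K/W
R_total = 0.01148 K/W
Q = ΔT/R_total = 26/0.01148

Q ≈ 2260 W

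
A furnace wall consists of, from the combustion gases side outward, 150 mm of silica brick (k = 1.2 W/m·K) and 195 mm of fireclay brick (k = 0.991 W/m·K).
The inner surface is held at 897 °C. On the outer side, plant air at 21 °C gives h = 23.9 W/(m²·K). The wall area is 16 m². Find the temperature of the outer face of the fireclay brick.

Treating each layer as a thermal resistance in series:
R_silica brick = L/(kA) = 0.15/(1.2×16) = 0.007812 K/W
R_fireclay brick = L/(kA) = 0.195/(0.991×16) = 0.0123 K/W
R_outer film = 1/(h_o·A) = 1/(23.9×16) = 0.002615 K/W
R_total = 0.02273 K/W;  Q = ΔT/R_total = 876/0.02273 = 38550 W
T_interface = T_inner − Q·ΣR(inner→interface) = 897 − 38500×0.02011

T ≈ 122 °C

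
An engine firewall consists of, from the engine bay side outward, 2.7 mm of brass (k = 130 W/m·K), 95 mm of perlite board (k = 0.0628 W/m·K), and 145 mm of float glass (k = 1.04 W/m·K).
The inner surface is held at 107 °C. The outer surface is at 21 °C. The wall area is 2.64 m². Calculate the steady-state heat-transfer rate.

Q ≈ 137 W

Treating each layer as a thermal resistance in series:
R_brass = L/(kA) = 0.0027/(130×2.64) = 7.867×10^-6 K/W
R_perlite board = L/(kA) = 0.095/(0.0628×2.64) = 0.573 K/W
R_float glass = L/(kA) = 0.145/(1.04×2.64) = 0.05281 K/W
R_total = 0.6258 K/W
Q = ΔT / R_total = 86 / 0.6258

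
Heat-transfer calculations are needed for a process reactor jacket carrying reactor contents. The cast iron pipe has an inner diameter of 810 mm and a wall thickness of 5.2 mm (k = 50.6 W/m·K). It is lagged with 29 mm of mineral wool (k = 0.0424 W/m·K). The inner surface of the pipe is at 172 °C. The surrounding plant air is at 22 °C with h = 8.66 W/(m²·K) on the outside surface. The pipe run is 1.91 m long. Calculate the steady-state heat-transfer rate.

Radial resistances (cylindrical: R_cond = ln(r_o/r_i)/(2πkL), R_conv = 1/(h·2πrL)):
R_cast iron pipe wall = ln(410.2/405)/(2π×50.6×1.91) = 2.101×10^-5 K/W
R_mineral wool = ln(439.2/410.2)/(2π×0.0424×1.91) = 0.1342 K/W
R_outer film = 1/(h_o·2πr_oL) = 1/(8.66×2π×0.4392×1.91) = 0.02191 K/W
R_total = 0.1562 K/W
Q = ΔT/R_total = 150/0.1562

Q ≈ 960 W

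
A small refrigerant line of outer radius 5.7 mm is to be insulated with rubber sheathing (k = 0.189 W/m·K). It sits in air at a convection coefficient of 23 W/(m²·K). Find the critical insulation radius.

For a cylinder r_cr = k/h = 0.189/23
r_cr = 8.22 mm; since the bare radius (5.7 mm) is below r_cr, adding a thin layer of insulation will *increase* heat loss.

r_cr ≈ 8.22 mm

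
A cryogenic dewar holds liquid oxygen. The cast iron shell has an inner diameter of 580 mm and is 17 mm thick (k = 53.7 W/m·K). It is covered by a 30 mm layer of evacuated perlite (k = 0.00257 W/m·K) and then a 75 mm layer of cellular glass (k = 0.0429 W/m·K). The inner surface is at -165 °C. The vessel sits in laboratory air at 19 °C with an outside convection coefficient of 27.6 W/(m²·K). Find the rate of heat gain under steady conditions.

Each spherical layer contributes R = (1/r_i − 1/r_o)/(4πk):
R_cast iron shell = (1/0.29 − 1/0.307)/(4π×53.7) = 2.83×10^-4 K/W
R_evacuated perlite = (1/0.307 − 1/0.337)/(4π×0.00257) = 8.979 K/W
R_cellular glass = (1/0.337 − 1/0.412)/(4π×0.0429) = 1.002 K/W
R_outer film = 1/(h·4πr_o²) = 1/(27.6×4π×0.412²) = 0.01699 K/W
R_total = 9.998 K/W
Q = ΔT/R_total = 184/9.998

Q ≈ 18.4 W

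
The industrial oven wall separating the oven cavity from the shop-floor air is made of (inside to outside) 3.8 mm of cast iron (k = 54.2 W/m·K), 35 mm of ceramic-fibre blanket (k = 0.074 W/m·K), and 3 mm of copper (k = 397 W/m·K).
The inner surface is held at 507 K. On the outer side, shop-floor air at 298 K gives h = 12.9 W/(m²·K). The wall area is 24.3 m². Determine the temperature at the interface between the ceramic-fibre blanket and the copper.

T ≈ 327 K

Treating each layer as a thermal resistance in series:
R_cast iron = L/(kA) = 0.0038/(54.2×24.3) = 2.885×10^-6 K/W
R_ceramic-fibre blanket = L/(kA) = 0.035/(0.074×24.3) = 0.01946 K/W
R_copper = L/(kA) = 0.003/(397×24.3) = 3.11×10^-7 K/W
R_outer film = 1/(h_o·A) = 1/(12.9×24.3) = 0.00319 K/W
R_total = 0.02266 K/W;  Q = ΔT/R_total = 209/0.02266 = 9224 W
T_interface = T_inner − Q·ΣR(inner→interface) = 507 − 9220×0.01947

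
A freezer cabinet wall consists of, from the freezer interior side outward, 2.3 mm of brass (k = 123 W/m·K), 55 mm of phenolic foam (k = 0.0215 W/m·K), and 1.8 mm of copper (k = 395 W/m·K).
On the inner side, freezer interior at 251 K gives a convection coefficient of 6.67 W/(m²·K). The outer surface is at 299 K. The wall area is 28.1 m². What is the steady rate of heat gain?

Q ≈ 498 W

Model the wall as resistances in series:
R_inner film = 1/(h_i·A) = 1/(6.67×28.1) = 0.005335 K/W
R_brass = L/(kA) = 0.0023/(123×28.1) = 6.655×10^-7 K/W
R_phenolic foam = L/(kA) = 0.055/(0.0215×28.1) = 0.09104 K/W
R_copper = L/(kA) = 0.0018/(395×28.1) = 1.622×10^-7 K/W
R_total = 0.09637 K/W
Q = ΔT / R_total = 48 / 0.09637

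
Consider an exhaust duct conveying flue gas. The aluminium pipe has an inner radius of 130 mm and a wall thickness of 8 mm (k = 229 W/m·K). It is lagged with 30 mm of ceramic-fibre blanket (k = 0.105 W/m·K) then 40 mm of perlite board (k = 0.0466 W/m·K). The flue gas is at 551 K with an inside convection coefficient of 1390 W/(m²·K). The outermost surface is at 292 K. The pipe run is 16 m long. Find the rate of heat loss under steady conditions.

Q ≈ 4030 W

For a radial system each layer contributes R = ln(r_out/r_in)/(2πkL); films add R = 1/(hA).
R_inner film = 1/(h_i·2πr₁L) = 1/(1390×2π×0.13×16) = 5.505×10^-5 K/W
R_aluminium pipe wall = ln(138/130)/(2π×229×16) = 2.594×10^-6 K/W
R_ceramic-fibre blanket = ln(168/138)/(2π×0.105×16) = 0.01864 K/W
R_perlite board = ln(208/168)/(2π×0.0466×16) = 0.04559 K/W
R_total = 0.06428 K/W
Q = ΔT/R_total = 259/0.06428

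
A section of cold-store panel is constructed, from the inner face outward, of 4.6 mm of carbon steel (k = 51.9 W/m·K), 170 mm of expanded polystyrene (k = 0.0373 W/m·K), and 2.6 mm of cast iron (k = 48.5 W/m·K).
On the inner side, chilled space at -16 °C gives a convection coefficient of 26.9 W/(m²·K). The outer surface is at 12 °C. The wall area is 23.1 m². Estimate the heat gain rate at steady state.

Q ≈ 141 W

Model the wall as resistances in series:
R_inner film = 1/(h_i·A) = 1/(26.9×23.1) = 0.001609 K/W
R_carbon steel = L/(kA) = 0.0046/(51.9×23.1) = 3.837×10^-6 K/W
R_expanded polystyrene = L/(kA) = 0.17/(0.0373×23.1) = 0.1973 K/W
R_cast iron = L/(kA) = 0.0026/(48.5×23.1) = 2.321×10^-6 K/W
R_total = 0.1989 K/W
Q = ΔT / R_total = 28 / 0.1989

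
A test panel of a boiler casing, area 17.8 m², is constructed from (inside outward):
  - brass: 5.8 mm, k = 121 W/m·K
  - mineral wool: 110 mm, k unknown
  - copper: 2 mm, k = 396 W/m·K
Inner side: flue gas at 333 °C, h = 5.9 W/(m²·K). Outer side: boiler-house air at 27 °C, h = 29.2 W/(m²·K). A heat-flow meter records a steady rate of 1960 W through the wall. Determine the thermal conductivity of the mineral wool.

k ≈ 0.0427 W/(m·K)

Series thermal resistances:
R_inner film = 1/(h_i·A) = 1/(5.9×17.8) = 0.009522 K/W
R_brass = L/(kA) = 0.0058/(121×17.8) = 2.693×10^-6 K/W
R_copper = L/(kA) = 0.002/(396×17.8) = 2.837×10^-7 K/W
R_outer film = 1/(h_o·A) = 1/(29.2×17.8) = 0.001924 K/W
Sum of known resistances R_other = 0.01145 K/W
Total R = ΔT/Q = 306/1960 = 0.1561 K/W
R_mineral wool = R_total − R_other = 0.1447 K/W
k = L/(R·A) = 0.11/(0.1447×17.8)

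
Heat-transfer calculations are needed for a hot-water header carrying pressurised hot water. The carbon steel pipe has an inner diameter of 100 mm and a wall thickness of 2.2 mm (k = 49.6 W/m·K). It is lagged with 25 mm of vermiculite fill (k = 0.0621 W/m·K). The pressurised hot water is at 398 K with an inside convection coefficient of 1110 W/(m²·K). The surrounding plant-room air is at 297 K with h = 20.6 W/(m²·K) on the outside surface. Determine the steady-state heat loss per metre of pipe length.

Cylindrical conduction, so R = ln(r₂/r₁)/(2πkL) per layer, in series:
R_inner film = 1/(h_i·2πr₁L) = 1/(1110×2π×0.05×1) = 0.002868 K/W
R_carbon steel pipe wall = ln(52.2/50)/(2π×49.6×1) = 1.382×10^-4 K/W
R_vermiculite fill = ln(77.2/52.2)/(2π×0.0621×1) = 1.003 K/W
R_outer film = 1/(h_o·2πr_oL) = 1/(20.6×2π×0.0772×1) = 0.1001 K/W
R_total = 1.106 K/W
Q = ΔT/R_total = 101/1.106

q′ ≈ 91.3 W/m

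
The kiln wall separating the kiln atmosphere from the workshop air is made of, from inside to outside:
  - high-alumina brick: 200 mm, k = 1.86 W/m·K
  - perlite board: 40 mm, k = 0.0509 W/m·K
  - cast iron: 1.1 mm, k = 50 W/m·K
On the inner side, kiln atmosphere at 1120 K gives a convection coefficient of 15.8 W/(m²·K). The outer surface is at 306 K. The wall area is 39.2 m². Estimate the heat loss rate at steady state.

Using the resistance-network approach (series):
R_inner film = 1/(h_i·A) = 1/(15.8×39.2) = 0.001615 K/W
R_high-alumina brick = L/(kA) = 0.2/(1.86×39.2) = 0.002743 K/W
R_perlite board = L/(kA) = 0.04/(0.0509×39.2) = 0.02005 K/W
R_cast iron = L/(kA) = 0.0011/(50×39.2) = 5.612×10^-7 K/W
R_total = 0.02441 K/W
Q = ΔT / R_total = 814 / 0.02441

Q ≈ 33400 W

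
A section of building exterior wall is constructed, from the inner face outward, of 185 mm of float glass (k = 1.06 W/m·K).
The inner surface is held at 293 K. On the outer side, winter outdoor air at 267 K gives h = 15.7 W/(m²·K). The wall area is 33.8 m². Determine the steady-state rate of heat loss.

Q ≈ 3690 W

Series thermal resistances:
R_float glass = L/(kA) = 0.185/(1.06×33.8) = 0.005164 K/W
R_outer film = 1/(h_o·A) = 1/(15.7×33.8) = 0.001884 K/W
R_total = 0.007048 K/W
Q = ΔT / R_total = 26 / 0.007048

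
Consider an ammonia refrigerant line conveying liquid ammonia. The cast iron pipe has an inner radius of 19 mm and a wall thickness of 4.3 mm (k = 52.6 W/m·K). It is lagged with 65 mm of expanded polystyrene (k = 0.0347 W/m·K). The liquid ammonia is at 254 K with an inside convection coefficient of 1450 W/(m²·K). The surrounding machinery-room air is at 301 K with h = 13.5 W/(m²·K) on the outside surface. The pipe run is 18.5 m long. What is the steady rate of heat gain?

Radial resistances (cylindrical: R_cond = ln(r_o/r_i)/(2πkL), R_conv = 1/(h·2πrL)):
R_inner film = 1/(h_i·2πr₁L) = 1/(1450×2π×0.019×18.5) = 3.123×10^-4 K/W
R_cast iron pipe wall = ln(23.3/19)/(2π×52.6×18.5) = 3.337×10^-5 K/W
R_expanded polystyrene = ln(88.3/23.3)/(2π×0.0347×18.5) = 0.3303 K/W
R_outer film = 1/(h_o·2πr_oL) = 1/(13.5×2π×0.0883×18.5) = 0.007217 K/W
R_total = 0.3379 K/W
Q = ΔT/R_total = 47/0.3379

Q ≈ 139 W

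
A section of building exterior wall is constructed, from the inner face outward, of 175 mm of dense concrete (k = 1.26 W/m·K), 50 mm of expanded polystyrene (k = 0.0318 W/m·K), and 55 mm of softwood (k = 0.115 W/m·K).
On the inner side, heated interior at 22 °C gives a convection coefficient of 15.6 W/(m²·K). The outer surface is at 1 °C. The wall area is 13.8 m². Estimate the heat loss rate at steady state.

Using the resistance-network approach (series):
R_inner film = 1/(h_i·A) = 1/(15.6×13.8) = 0.004645 K/W
R_dense concrete = L/(kA) = 0.175/(1.26×13.8) = 0.01006 K/W
R_expanded polystyrene = L/(kA) = 0.05/(0.0318×13.8) = 0.1139 K/W
R_softwood = L/(kA) = 0.055/(0.115×13.8) = 0.03466 K/W
R_total = 0.1633 K/W
Q = ΔT / R_total = 21 / 0.1633

Q ≈ 129 W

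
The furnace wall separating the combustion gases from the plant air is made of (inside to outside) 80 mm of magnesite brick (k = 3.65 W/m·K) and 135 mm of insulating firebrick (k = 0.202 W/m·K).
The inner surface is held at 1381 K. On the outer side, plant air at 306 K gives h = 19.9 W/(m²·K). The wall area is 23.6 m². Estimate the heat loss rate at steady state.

Q ≈ 34300 W

Using the resistance-network approach (series):
R_magnesite brick = L/(kA) = 0.08/(3.65×23.6) = 9.287×10^-4 K/W
R_insulating firebrick = L/(kA) = 0.135/(0.202×23.6) = 0.02832 K/W
R_outer film = 1/(h_o·A) = 1/(19.9×23.6) = 0.002129 K/W
R_total = 0.03138 K/W
Q = ΔT / R_total = 1075 / 0.03138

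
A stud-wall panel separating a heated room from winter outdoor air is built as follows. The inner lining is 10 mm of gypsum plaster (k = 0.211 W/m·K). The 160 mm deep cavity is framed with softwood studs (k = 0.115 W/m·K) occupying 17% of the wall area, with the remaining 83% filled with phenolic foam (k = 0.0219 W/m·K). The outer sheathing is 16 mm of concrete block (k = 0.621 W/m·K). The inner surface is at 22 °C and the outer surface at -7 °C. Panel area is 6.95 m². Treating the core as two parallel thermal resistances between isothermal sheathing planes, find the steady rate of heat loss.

Q ≈ 46.7 W

Sheathing layers in series; stud and cavity paths in parallel between them.
R_inner = 0.01/(0.211×6.95) = 0.006819 K/W
R_stud  = 0.16/(0.115×0.17×6.95) = 1.178 K/W
R_cav   = 0.16/(0.0219×0.83×6.95) = 1.267 K/W
1/R_core = 1/R_stud + 1/R_cav → R_core = 0.6102 K/W
R_outer = 0.016/(0.621×6.95) = 0.003707 K/W
R_total = 0.6207 K/W
Q = ΔT/R_total = 29/0.6207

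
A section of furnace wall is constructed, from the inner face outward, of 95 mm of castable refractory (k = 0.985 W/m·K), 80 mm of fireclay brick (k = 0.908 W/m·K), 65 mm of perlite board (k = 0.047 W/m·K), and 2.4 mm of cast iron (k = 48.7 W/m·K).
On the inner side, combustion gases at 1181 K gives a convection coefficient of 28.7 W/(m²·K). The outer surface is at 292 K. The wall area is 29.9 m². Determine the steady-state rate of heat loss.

Model the wall as resistances in series:
R_inner film = 1/(h_i·A) = 1/(28.7×29.9) = 0.001165 K/W
R_castable refractory = L/(kA) = 0.095/(0.985×29.9) = 0.003226 K/W
R_fireclay brick = L/(kA) = 0.08/(0.908×29.9) = 0.002947 K/W
R_perlite board = L/(kA) = 0.065/(0.047×29.9) = 0.04625 K/W
R_cast iron = L/(kA) = 0.0024/(48.7×29.9) = 1.648×10^-6 K/W
R_total = 0.05359 K/W
Q = ΔT / R_total = 889 / 0.05359

Q ≈ 16600 W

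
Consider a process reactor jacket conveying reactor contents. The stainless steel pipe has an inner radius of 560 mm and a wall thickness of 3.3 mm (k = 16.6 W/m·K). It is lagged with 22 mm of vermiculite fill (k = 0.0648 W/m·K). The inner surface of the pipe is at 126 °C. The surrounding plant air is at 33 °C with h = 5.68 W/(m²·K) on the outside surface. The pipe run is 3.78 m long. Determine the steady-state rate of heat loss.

Radial resistances (cylindrical: R_cond = ln(r_o/r_i)/(2πkL), R_conv = 1/(h·2πrL)):
R_stainless steel pipe wall = ln(563.3/560)/(2π×16.6×3.78) = 1.49×10^-5 K/W
R_vermiculite fill = ln(585.3/563.3)/(2π×0.0648×3.78) = 0.02489 K/W
R_outer film = 1/(h_o·2πr_oL) = 1/(5.68×2π×0.5853×3.78) = 0.01266 K/W
R_total = 0.03757 K/W
Q = ΔT/R_total = 93/0.03757

Q ≈ 2480 W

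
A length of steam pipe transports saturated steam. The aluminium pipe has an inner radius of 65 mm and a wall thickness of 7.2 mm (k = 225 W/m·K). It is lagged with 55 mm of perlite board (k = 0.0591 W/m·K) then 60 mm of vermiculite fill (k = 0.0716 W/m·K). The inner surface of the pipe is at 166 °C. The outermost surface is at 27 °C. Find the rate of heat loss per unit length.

q′ ≈ 58.3 W/m

Cylindrical conduction, so R = ln(r₂/r₁)/(2πkL) per layer, in series:
R_aluminium pipe wall = ln(72.2/65)/(2π×225×1) = 7.431×10^-5 K/W
R_perlite board = ln(127.2/72.2)/(2π×0.0591×1) = 1.525 K/W
R_vermiculite fill = ln(187.2/127.2)/(2π×0.0716×1) = 0.8589 K/W
R_total = 2.384 K/W
Q = ΔT/R_total = 139/2.384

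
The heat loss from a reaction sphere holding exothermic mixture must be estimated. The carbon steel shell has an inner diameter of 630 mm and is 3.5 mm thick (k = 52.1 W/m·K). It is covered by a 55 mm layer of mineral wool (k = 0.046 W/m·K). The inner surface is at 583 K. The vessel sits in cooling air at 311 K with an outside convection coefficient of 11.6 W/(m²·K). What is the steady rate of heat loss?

For a spherical shell R = (1/r₁ − 1/r₂)/(4πk); film R = 1/(h·4πr²). In series:
R_carbon steel shell = (1/0.315 − 1/0.3185)/(4π×52.1) = 5.328×10^-5 K/W
R_mineral wool = (1/0.3185 − 1/0.3735)/(4π×0.046) = 0.7998 K/W
R_outer film = 1/(h·4πr_o²) = 1/(11.6×4π×0.3735²) = 0.04918 K/W
R_total = 0.8491 K/W
Q = ΔT/R_total = 272/0.8491

Q ≈ 320 W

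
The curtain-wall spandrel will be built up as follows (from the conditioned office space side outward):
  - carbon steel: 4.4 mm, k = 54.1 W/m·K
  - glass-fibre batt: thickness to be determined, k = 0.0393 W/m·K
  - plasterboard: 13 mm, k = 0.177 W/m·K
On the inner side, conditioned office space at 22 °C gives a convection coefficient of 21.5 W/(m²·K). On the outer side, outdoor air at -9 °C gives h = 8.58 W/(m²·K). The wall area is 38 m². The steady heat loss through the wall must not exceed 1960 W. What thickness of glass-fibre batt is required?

L ≈ 14.3 mm

Model the wall as resistances in series:
R_inner film = 1/(h_i·A) = 1/(21.5×38) = 0.001224 K/W
R_carbon steel = L/(kA) = 0.0044/(54.1×38) = 2.14×10^-6 K/W
R_plasterboard = L/(kA) = 0.013/(0.177×38) = 0.001933 K/W
R_outer film = 1/(h_o·A) = 1/(8.58×38) = 0.003067 K/W
Sum of the known resistances R_other = 0.006226 K/W
Required total resistance R_tot = ΔT/Q_allow = 31/1960 = 0.01582 K/W
R_glass-fibre batt = R_tot − R_other = 0.00959 K/W
L = R·k·A = 0.00959×0.0393×38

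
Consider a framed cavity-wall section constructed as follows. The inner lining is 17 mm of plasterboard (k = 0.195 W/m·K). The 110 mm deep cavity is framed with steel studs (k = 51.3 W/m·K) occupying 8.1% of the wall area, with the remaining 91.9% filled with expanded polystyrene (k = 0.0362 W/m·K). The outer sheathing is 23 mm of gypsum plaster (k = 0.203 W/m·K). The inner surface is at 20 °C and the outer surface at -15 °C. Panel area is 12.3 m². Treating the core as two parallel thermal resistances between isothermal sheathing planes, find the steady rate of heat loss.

Sheathing layers in series; stud and cavity paths in parallel between them.
R_inner = 0.017/(0.195×12.3) = 0.007088 K/W
R_stud  = 0.11/(51.3×0.081×12.3) = 0.002152 K/W
R_cav   = 0.11/(0.0362×0.919×12.3) = 0.2688 K/W
1/R_core = 1/R_stud + 1/R_cav → R_core = 0.002135 K/W
R_outer = 0.023/(0.203×12.3) = 0.009211 K/W
R_total = 0.01843 K/W
Q = ΔT/R_total = 35/0.01843

Q ≈ 1900 W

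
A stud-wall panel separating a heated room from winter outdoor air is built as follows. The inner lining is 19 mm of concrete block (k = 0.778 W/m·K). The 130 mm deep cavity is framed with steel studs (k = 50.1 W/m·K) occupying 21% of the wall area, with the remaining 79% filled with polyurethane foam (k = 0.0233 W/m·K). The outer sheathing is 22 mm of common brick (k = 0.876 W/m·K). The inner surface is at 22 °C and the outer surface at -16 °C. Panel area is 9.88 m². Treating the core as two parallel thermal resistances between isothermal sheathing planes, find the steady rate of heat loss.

Q ≈ 6070 W

Sheathing layers in series; stud and cavity paths in parallel between them.
R_inner = 0.019/(0.778×9.88) = 0.002472 K/W
R_stud  = 0.13/(50.1×0.21×9.88) = 0.001251 K/W
R_cav   = 0.13/(0.0233×0.79×9.88) = 0.7148 K/W
1/R_core = 1/R_stud + 1/R_cav → R_core = 0.001248 K/W
R_outer = 0.022/(0.876×9.88) = 0.002542 K/W
R_total = 0.006262 K/W
Q = ΔT/R_total = 38/0.006262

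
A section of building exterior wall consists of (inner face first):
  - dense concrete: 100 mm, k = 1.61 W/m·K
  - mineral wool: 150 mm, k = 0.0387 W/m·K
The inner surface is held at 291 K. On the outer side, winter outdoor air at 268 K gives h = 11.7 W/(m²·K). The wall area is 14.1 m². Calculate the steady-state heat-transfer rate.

Q ≈ 80.6 W

Model the wall as resistances in series:
R_dense concrete = L/(kA) = 0.1/(1.61×14.1) = 0.004405 K/W
R_mineral wool = L/(kA) = 0.15/(0.0387×14.1) = 0.2749 K/W
R_outer film = 1/(h_o·A) = 1/(11.7×14.1) = 0.006062 K/W
R_total = 0.2854 K/W
Q = ΔT / R_total = 23 / 0.2854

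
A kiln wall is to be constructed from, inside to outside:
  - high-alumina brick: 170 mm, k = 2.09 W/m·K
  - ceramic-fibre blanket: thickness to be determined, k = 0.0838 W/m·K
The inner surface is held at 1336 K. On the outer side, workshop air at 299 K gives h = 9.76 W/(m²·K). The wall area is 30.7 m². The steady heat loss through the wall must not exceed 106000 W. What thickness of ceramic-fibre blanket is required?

L ≈ 9.77 mm

Model the wall as resistances in series:
R_high-alumina brick = L/(kA) = 0.17/(2.09×30.7) = 0.00265 K/W
R_outer film = 1/(h_o·A) = 1/(9.76×30.7) = 0.003337 K/W
Sum of the known resistances R_other = 0.005987 K/W
Required total resistance R_tot = ΔT/Q_allow = 1037/106000 = 0.009783 K/W
R_ceramic-fibre blanket = R_tot − R_other = 0.003796 K/W
L = R·k·A = 0.003796×0.0838×30.7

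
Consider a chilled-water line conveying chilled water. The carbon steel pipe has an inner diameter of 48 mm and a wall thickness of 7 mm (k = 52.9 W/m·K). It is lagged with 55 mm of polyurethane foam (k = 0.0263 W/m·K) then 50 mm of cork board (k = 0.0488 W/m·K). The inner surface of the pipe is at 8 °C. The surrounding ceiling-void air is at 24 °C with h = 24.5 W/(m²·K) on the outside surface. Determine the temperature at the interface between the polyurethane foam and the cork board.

T ≈ 20.8 °C

For a radial system each layer contributes R = ln(r_out/r_in)/(2πkL); films add R = 1/(hA).
R_carbon steel pipe wall = ln(31/24)/(2π×52.9×1) = 7.7×10^-4 K/W
R_polyurethane foam = ln(86/31)/(2π×0.0263×1) = 6.175 K/W
R_cork board = ln(136/86)/(2π×0.0488×1) = 1.495 K/W
R_outer film = 1/(h_o·2πr_oL) = 1/(24.5×2π×0.136×1) = 0.04777 K/W
R_total = 7.718 K/W
Q = ΔT/R_total = 16/7.718
Q = 2.07 W/m
T_interface = T_inner + Q·ΣR(inner→interface) = 8 + 2.07×6.175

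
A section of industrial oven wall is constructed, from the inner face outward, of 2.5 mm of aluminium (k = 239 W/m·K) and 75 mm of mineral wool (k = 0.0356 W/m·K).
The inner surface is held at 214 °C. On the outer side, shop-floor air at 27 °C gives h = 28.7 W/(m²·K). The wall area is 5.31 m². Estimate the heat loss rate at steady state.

Q ≈ 464 W

Model the wall as resistances in series:
R_aluminium = L/(kA) = 0.0025/(239×5.31) = 1.97×10^-6 K/W
R_mineral wool = L/(kA) = 0.075/(0.0356×5.31) = 0.3967 K/W
R_outer film = 1/(h_o·A) = 1/(28.7×5.31) = 0.006562 K/W
R_total = 0.4033 K/W
Q = ΔT / R_total = 187 / 0.4033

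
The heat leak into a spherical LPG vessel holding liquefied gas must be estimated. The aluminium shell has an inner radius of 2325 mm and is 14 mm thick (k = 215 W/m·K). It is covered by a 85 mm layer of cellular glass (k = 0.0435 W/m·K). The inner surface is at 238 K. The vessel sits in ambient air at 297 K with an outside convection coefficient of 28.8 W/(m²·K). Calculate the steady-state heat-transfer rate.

Spherical conduction: R = (1/r_in − 1/r_out)/(4πk) per layer; series-sum.
R_aluminium shell = (1/2.325 − 1/2.339)/(4π×215) = 9.529×10^-7 K/W
R_cellular glass = (1/2.339 − 1/2.424)/(4π×0.0435) = 0.02743 K/W
R_outer film = 1/(h·4πr_o²) = 1/(28.8×4π×2.424²) = 4.703×10^-4 K/W
R_total = 0.0279 K/W
Q = ΔT/R_total = 59/0.0279

Q ≈ 2110 W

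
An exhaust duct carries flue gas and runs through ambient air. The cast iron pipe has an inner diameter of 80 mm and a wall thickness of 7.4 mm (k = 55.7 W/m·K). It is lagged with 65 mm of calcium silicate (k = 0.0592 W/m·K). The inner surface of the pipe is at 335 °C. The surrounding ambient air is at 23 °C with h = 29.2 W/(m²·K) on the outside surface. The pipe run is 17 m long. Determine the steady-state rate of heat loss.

For a radial system each layer contributes R = ln(r_out/r_in)/(2πkL); films add R = 1/(hA).
R_cast iron pipe wall = ln(47.4/40)/(2π×55.7×17) = 2.853×10^-5 K/W
R_calcium silicate = ln(112.4/47.4)/(2π×0.0592×17) = 0.1365 K/W
R_outer film = 1/(h_o·2πr_oL) = 1/(29.2×2π×0.1124×17) = 0.002852 K/W
R_total = 0.1394 K/W
Q = ΔT/R_total = 312/0.1394

Q ≈ 2240 W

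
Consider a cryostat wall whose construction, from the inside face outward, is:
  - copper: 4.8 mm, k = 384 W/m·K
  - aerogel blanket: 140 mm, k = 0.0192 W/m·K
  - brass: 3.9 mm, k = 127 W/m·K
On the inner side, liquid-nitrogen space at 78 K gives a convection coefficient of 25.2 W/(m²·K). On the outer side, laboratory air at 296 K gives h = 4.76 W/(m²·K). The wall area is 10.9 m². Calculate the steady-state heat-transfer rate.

Treating each layer as a thermal resistance in series:
R_inner film = 1/(h_i·A) = 1/(25.2×10.9) = 0.003641 K/W
R_copper = L/(kA) = 0.0048/(384×10.9) = 1.147×10^-6 K/W
R_aerogel blanket = L/(kA) = 0.14/(0.0192×10.9) = 0.669 K/W
R_brass = L/(kA) = 0.0039/(127×10.9) = 2.817×10^-6 K/W
R_outer film = 1/(h_o·A) = 1/(4.76×10.9) = 0.01927 K/W
R_total = 0.6919 K/W
Q = ΔT / R_total = 218 / 0.6919

Q ≈ 315 W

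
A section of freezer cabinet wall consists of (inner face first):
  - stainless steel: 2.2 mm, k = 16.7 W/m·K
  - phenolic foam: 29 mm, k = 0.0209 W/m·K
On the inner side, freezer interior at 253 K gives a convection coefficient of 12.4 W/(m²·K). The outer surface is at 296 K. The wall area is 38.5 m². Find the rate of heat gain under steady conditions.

Model the wall as resistances in series:
R_inner film = 1/(h_i·A) = 1/(12.4×38.5) = 0.002095 K/W
R_stainless steel = L/(kA) = 0.0022/(16.7×38.5) = 3.422×10^-6 K/W
R_phenolic foam = L/(kA) = 0.029/(0.0209×38.5) = 0.03604 K/W
R_total = 0.03814 K/W
Q = ΔT / R_total = 43 / 0.03814

Q ≈ 1130 W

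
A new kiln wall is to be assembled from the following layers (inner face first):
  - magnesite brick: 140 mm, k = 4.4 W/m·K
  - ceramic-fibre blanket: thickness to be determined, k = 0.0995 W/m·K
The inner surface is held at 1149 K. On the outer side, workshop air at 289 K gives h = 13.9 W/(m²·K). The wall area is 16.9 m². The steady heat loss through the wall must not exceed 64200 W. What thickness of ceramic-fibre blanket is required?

Thermal resistances in series:
R_magnesite brick = L/(kA) = 0.14/(4.4×16.9) = 0.001883 K/W
R_outer film = 1/(h_o·A) = 1/(13.9×16.9) = 0.004257 K/W
Sum of the known resistances R_other = 0.00614 K/W
Required total resistance R_tot = ΔT/Q_allow = 860/64200 = 0.0134 K/W
R_ceramic-fibre blanket = R_tot − R_other = 0.007256 K/W
L = R·k·A = 0.007256×0.0995×16.9

L ≈ 12.2 mm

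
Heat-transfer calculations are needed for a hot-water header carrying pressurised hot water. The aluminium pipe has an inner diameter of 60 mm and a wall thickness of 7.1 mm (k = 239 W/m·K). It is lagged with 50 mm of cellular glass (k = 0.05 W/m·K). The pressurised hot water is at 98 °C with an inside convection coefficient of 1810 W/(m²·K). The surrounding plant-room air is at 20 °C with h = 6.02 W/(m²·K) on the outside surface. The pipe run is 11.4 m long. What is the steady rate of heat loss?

Per-layer cylindrical resistances, series-summed:
R_inner film = 1/(h_i·2πr₁L) = 1/(1810×2π×0.03×11.4) = 2.571×10^-4 K/W
R_aluminium pipe wall = ln(37.1/30)/(2π×239×11.4) = 1.241×10^-5 K/W
R_cellular glass = ln(87.1/37.1)/(2π×0.05×11.4) = 0.2383 K/W
R_outer film = 1/(h_o·2πr_oL) = 1/(6.02×2π×0.0871×11.4) = 0.02663 K/W
R_total = 0.2652 K/W
Q = ΔT/R_total = 78/0.2652

Q ≈ 294 W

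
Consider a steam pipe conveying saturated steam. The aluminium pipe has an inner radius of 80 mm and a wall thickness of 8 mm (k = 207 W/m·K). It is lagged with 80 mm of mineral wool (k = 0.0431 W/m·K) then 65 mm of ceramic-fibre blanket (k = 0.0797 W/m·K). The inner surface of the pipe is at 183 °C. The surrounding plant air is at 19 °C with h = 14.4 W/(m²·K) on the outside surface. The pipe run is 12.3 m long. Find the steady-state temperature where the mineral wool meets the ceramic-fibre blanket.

T ≈ 56.2 °C

Treating each annulus and film as a series resistance:
R_aluminium pipe wall = ln(88/80)/(2π×207×12.3) = 5.958×10^-6 K/W
R_mineral wool = ln(168/88)/(2π×0.0431×12.3) = 0.1941 K/W
R_ceramic-fibre blanket = ln(233/168)/(2π×0.0797×12.3) = 0.0531 K/W
R_outer film = 1/(h_o·2πr_oL) = 1/(14.4×2π×0.233×12.3) = 0.003857 K/W
R_total = 0.2511 K/W
Q = ΔT/R_total = 164/0.2511
Q = 653 W
T_interface = T_inner − Q·ΣR(inner→interface) = 183 − 653×0.1941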